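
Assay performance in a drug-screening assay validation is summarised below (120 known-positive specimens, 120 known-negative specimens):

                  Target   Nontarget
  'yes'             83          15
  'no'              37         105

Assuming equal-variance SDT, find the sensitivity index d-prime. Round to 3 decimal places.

H = 83/120 = 0.6917
FA = 15/120 = 0.1250
Φ⁻¹(0.6917) = 0.5007, Φ⁻¹(0.1250) = -1.1503
d' = z(H) − z(FA) = 0.5007 − (-1.1503) = 1.6510

d-prime = 1.651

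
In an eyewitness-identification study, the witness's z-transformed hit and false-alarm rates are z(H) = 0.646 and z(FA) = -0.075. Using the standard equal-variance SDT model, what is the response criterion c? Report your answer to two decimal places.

c = -0.29

c = −½·[z(H) + z(FA)] = −½·(0.646 + (-0.075)) = -0.2855
c < 0: the witness has a liberal response bias.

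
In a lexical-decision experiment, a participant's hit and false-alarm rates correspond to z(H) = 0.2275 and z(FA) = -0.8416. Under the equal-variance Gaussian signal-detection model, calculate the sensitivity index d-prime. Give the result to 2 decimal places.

d-prime = 1.07

d' = z(H) − z(FA) = 0.2275 − (-0.8416) = 1.0691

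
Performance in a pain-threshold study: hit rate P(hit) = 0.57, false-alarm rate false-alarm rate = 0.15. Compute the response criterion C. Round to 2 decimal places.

z(H) = 0.176
z(FA) = -1.036
c = −½·[z(H) + z(FA)] = −0.5 × (0.176 + (-1.036)) = 0.430

C = 0.43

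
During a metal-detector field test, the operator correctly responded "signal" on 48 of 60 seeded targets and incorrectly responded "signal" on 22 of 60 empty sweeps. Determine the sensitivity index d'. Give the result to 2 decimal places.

H = 48/60 = 0.8000
FA = 22/60 = 0.3667
z(H) = z(0.8000) = 0.8416
z(FA) = z(0.3667) = -0.3406
d' = z(H) − z(FA) = 0.8416 − (-0.3406) = 1.1822

d' = 1.18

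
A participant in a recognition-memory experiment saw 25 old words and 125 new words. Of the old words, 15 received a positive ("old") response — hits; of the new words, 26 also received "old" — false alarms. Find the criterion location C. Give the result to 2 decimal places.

H = 15/25 = 0.6000
FA = 26/125 = 0.2080
Φ⁻¹(H) = 0.253
Φ⁻¹(FA) = -0.813
c = −½·[z(H) + z(FA)] = −0.5 × (0.253 + (-0.813)) = 0.280
c > 0: the participant has a conservative response bias.

C = 0.28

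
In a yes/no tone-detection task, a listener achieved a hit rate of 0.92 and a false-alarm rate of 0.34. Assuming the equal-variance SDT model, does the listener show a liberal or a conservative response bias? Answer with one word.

liberal

z(H) = 1.405, z(FA) = -0.412
c = −½·(z(H) + z(FA)) = -0.4965
c < 0 → liberal criterion (biased toward responding “yes”).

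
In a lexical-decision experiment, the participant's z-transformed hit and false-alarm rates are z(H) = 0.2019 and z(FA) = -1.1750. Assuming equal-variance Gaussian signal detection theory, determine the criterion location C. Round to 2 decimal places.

C = 0.49

c = −½·[z(H) + z(FA)] = −½·(0.2019 + (-1.1750)) = 0.48655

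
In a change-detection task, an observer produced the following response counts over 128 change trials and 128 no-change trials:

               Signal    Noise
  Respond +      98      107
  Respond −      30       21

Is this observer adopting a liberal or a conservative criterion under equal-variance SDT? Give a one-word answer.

z(H) = 0.725, z(FA) = 0.978
c = −½·(z(H) + z(FA)) = -0.8515
c < 0 → liberal criterion (biased toward responding “yes”).

liberal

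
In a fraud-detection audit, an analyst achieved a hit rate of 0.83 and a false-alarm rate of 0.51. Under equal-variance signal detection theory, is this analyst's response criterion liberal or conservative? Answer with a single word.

z(H) = 0.954, z(FA) = 0.025
c = −½·(z(H) + z(FA)) = -0.4895
c < 0 → liberal criterion (biased toward responding “yes”).

liberal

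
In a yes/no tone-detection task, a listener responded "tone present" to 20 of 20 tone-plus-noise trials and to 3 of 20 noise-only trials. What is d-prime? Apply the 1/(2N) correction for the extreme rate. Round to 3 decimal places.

The hit rate is 20/20 = 1, so apply the 1/(2N) correction: H → 1 − 1/(2·20) = 0.97500.
z(H) = z(0.97500) = 1.9600
z(FA) = z(0.15000) = -1.0364
d' = 1.9600 − (-1.0364) = 2.9964

d-prime = 2.996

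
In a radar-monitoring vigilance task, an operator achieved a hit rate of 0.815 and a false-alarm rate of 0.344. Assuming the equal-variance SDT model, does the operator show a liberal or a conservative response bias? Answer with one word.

liberal

z(H) = 0.896, z(FA) = -0.402
c = −½·(z(H) + z(FA)) = -0.247
c < 0 → liberal criterion (biased toward responding “yes”).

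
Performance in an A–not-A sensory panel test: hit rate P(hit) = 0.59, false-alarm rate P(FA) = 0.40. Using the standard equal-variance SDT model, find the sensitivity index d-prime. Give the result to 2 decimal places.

d-prime = 0.48

Φ⁻¹(0.59) = 0.2275, Φ⁻¹(0.40) = -0.2533
d' = z(H) − z(FA) = 0.2275 − (-0.2533) = 0.4808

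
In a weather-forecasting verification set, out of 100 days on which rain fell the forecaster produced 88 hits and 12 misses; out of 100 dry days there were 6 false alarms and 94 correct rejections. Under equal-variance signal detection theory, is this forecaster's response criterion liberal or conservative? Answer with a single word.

conservative

z(H) = 1.175, z(FA) = -1.555
c = −½·(z(H) + z(FA)) = 0.190
c > 0 → conservative criterion (biased toward responding “no”).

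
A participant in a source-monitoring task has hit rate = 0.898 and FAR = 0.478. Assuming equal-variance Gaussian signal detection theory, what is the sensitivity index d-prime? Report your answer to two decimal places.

Φ⁻¹(0.898) = 1.2702, Φ⁻¹(0.478) = -0.0552
d' = z(H) − z(FA) = 1.2702 − (-0.0552) = 1.3254

d-prime = 1.33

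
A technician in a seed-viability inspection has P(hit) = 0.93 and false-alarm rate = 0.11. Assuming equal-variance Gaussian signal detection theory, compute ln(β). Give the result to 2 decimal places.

z(0.93) = 1.476, z(0.11) = -1.227
ln β = −½·[z(H)² − z(FA)²] = −0.5 × (2.179 − 1.506) = -0.3365

ln β = -0.34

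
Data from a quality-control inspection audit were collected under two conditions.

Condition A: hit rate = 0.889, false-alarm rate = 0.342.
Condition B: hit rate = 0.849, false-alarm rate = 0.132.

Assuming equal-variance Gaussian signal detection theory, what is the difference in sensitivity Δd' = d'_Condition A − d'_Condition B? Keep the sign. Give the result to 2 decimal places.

Δd' = -0.52

Condition A: z(0.889) = 1.221, z(0.342) = -0.407, d' = 1.628
Condition B: z(0.849) = 1.032, z(0.132) = -1.117, d' = 2.149
Δd' = d'_Condition A − d'_Condition B = 1.628 − 2.149 = -0.521
Condition B has the higher sensitivity.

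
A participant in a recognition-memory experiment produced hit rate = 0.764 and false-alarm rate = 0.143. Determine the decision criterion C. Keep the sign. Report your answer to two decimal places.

z(H) = z(0.764) = 0.719
z(FA) = z(0.143) = -1.067
c = −½·[z(H) + z(FA)] = −0.5 × (0.719 + (-1.067)) = 0.174
c > 0: the participant has a conservative response bias.

C = 0.17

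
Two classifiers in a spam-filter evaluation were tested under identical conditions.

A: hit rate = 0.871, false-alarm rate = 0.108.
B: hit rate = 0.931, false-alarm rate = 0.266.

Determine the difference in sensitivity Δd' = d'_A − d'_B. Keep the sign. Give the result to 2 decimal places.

Δd' = 0.26

A: z(0.871) = 1.131, z(0.108) = -1.237, d' = 2.368
B: z(0.931) = 1.483, z(0.266) = -0.625, d' = 2.108
Δd' = d'_A − d'_B = 2.368 − 2.108 = 0.260
A has the higher sensitivity.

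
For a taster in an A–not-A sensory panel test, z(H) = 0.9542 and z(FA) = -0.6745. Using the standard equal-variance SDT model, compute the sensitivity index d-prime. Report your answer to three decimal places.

d-prime = 1.629

d' = z(H) − z(FA) = 0.9542 − (-0.6745) = 1.6287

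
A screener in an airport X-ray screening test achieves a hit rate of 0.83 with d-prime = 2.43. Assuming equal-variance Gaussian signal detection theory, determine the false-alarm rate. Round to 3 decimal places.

false-alarm rate = 0.070

z(hit rate) = z(0.83) = 0.9542
z(FA) = z(H) − d' = 0.9542 − 2.43 = -1.4758
false-alarm rate = Φ(-1.4758) = 0.0700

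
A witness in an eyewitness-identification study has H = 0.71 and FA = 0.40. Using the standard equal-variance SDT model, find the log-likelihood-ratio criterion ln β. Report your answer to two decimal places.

ln β = -0.12

z(0.71) = 0.553, z(0.40) = -0.253
ln β = −½·[z(H)² − z(FA)²] = −0.5 × (0.306 − 0.064) = -0.121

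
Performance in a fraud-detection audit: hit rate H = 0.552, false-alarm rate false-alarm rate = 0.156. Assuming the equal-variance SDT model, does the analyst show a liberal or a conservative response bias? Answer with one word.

conservative

z(H) = 0.131, z(FA) = -1.011
c = −½·(z(H) + z(FA)) = 0.440
c > 0 → conservative criterion (biased toward responding “no”).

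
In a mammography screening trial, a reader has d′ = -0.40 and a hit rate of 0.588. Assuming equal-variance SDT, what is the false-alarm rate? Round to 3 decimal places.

false-alarm rate = 0.733

z(hit rate) = z(0.588) = 0.2224
z(FA) = z(H) − d' = 0.2224 − (-0.40) = 0.6224
false-alarm rate = Φ(0.6224) = 0.7332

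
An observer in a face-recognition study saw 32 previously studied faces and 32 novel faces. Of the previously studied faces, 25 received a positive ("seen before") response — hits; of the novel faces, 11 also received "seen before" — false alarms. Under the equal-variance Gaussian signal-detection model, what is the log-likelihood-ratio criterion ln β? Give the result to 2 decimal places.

H = 25/32 = 0.7812
FA = 11/32 = 0.3438
z(H) = z(0.7812) = 0.776
z(FA) = z(0.3438) = -0.402
ln β = −½·[z(H)² − z(FA)²] = −0.5 × (0.602 − 0.162) = -0.220

ln β = -0.22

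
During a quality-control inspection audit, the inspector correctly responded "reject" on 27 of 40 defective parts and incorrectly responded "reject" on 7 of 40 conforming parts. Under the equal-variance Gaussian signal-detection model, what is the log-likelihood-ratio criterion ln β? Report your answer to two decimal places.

H = 27/40 = 0.6750
FA = 7/40 = 0.1750
z(0.6750) = 0.454, z(0.1750) = -0.935
ln β = −½·[z(H)² − z(FA)²] = −0.5 × (0.206 − 0.874) = 0.334

ln β = 0.33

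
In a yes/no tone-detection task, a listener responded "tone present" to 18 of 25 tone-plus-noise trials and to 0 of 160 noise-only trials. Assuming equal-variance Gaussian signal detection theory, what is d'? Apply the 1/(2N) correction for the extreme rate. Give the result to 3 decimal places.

d' = 3.317

The false-alarm rate is 0/160 = 0, so apply the 1/(2N) correction: FA → 1/(2·160) = 0.00313.
z(H) = z(0.72000) = 0.5828
z(FA) = z(0.00313) = -2.7338
d' = 0.5828 − (-2.7338) = 3.3166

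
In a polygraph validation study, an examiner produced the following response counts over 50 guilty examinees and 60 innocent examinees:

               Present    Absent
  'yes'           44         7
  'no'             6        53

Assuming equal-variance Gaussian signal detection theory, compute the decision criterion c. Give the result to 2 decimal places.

c = 0.01

H = 44/50 = 0.8800
FA = 7/60 = 0.1167
Φ⁻¹(H) = 1.1750
Φ⁻¹(FA) = -1.1916
c = −½·[z(H) + z(FA)] = −0.5 × (1.1750 + (-1.1916)) = 0.0083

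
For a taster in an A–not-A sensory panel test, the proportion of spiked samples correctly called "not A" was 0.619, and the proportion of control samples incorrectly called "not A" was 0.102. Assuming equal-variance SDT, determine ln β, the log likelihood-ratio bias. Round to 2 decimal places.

ln β = 0.76

z(0.619) = 0.303, z(0.102) = -1.270
ln β = −½·[z(H)² − z(FA)²] = −0.5 × (0.092 − 1.613) = 0.7605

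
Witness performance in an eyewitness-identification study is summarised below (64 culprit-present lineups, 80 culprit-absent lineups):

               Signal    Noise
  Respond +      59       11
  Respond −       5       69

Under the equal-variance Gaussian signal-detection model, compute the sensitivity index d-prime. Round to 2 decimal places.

d-prime = 2.51

H = 59/64 = 0.9219
FA = 11/80 = 0.1375
z(H) = z(0.9219) = 1.418
z(FA) = z(0.1375) = -1.092
d' = z(H) − z(FA) = 1.418 − (-1.092) = 2.510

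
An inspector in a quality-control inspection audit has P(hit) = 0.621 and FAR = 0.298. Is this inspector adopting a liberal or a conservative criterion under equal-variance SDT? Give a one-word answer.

z(H) = 0.308, z(FA) = -0.530
c = −½·(z(H) + z(FA)) = 0.111
c > 0 → conservative criterion (biased toward responding “no”).

conservative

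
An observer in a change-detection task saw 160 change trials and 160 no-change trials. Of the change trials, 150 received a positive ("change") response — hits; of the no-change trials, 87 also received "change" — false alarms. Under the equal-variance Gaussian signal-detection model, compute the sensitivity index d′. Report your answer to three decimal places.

d′ = 1.424

H = 150/160 = 0.9375
FA = 87/160 = 0.5437
z(0.9375) = 1.5341, z(0.5437) = 0.1098
d' = z(H) − z(FA) = 1.5341 − 0.1098 = 1.4243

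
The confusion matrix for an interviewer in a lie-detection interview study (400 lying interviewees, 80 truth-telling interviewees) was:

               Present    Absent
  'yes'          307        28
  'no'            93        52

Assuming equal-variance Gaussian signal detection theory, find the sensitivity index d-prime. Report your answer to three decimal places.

H = 307/400 = 0.7675
FA = 28/80 = 0.3500
z(H) = 0.7306
z(FA) = -0.3853
d' = z(H) − z(FA) = 0.7306 − (-0.3853) = 1.1159

d-prime = 1.116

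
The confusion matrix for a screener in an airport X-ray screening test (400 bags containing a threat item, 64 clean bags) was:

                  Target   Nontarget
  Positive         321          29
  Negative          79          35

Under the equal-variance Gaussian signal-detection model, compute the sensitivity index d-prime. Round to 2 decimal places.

H = 321/400 = 0.8025
FA = 29/64 = 0.4531
z(H) = 0.851
z(FA) = -0.118
d' = z(H) − z(FA) = 0.851 − (-0.118) = 0.969

d-prime = 0.97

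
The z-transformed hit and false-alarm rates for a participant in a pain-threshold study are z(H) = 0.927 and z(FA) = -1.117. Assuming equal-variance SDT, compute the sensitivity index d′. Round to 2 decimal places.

d' = z(H) − z(FA) = 0.927 − (-1.117) = 2.044

d′ = 2.04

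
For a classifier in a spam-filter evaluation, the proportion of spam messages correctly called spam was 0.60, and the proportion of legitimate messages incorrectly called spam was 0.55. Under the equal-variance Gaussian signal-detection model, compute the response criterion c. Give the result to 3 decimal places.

z(0.60) = 0.2533, z(0.55) = 0.1257
c = −½·[z(H) + z(FA)] = −0.5 × (0.2533 + 0.1257) = -0.1895

c = -0.190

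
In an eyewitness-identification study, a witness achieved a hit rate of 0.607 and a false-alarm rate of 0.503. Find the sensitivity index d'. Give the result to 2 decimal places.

z(H) = 0.272
z(FA) = 0.008
d' = z(H) − z(FA) = 0.272 − 0.008 = 0.264

d' = 0.26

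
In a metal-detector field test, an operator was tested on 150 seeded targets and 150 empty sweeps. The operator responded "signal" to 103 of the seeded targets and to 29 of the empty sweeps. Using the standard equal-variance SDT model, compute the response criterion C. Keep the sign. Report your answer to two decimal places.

C = 0.19

H = 103/150 = 0.6867
FA = 29/150 = 0.1933
Φ⁻¹(H) = 0.4865
Φ⁻¹(FA) = -0.8658
c = −½·[z(H) + z(FA)] = −0.5 × (0.4865 + (-0.8658)) = 0.18965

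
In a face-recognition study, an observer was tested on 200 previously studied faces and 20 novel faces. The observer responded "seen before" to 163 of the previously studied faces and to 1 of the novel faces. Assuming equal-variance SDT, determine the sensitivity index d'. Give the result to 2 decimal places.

d' = 2.54

H = 163/200 = 0.8150
FA = 1/20 = 0.0500
z(H) = 0.896
z(FA) = -1.645
d' = z(H) − z(FA) = 0.896 − (-1.645) = 2.541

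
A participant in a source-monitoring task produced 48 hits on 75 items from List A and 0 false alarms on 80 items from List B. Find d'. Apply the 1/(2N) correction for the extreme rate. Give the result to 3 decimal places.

d' = 2.856

The false-alarm rate is 0/80 = 0, so apply the 1/(2N) correction: FA → 1/(2·80) = 0.00625.
z(H) = z(0.64000) = 0.3585
z(FA) = z(0.00625) = -2.4977
d' = 0.3585 − (-2.4977) = 2.8562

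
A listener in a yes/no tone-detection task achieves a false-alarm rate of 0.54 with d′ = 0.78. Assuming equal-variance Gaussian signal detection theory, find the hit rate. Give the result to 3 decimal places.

hit rate = 0.811

z(false-alarm rate) = z(0.54) = 0.1004
z(H) = z(FA) + d' = 0.1004 + 0.78 = 0.8804
hit rate = Φ(0.8804) = 0.8107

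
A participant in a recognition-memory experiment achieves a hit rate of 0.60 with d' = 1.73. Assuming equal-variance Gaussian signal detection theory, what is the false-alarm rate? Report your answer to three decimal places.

z(hit rate) = z(0.60) = 0.2533
z(FA) = z(H) − d' = 0.2533 − 1.73 = -1.4767
false-alarm rate = Φ(-1.4767) = 0.0699

false-alarm rate = 0.070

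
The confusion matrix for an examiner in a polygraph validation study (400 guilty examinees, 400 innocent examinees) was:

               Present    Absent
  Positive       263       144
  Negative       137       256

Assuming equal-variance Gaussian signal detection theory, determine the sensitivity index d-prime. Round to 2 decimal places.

H = 263/400 = 0.6575
FA = 144/400 = 0.3600
Φ⁻¹(0.6575) = 0.406, Φ⁻¹(0.3600) = -0.358
d' = z(H) − z(FA) = 0.406 − (-0.358) = 0.764

d-prime = 0.76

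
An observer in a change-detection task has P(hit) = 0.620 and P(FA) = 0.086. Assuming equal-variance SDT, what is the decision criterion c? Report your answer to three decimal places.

c = 0.530

Φ⁻¹(0.620) = 0.3055, Φ⁻¹(0.086) = -1.3658
c = −½·[z(H) + z(FA)] = −0.5 × (0.3055 + (-1.3658)) = 0.53015
c > 0: the observer has a conservative response bias.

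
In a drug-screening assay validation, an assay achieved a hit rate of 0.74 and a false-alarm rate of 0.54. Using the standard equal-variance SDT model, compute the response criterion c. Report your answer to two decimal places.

c = -0.37

Φ⁻¹(H) = Φ⁻¹(0.74) = 0.643
Φ⁻¹(FA) = Φ⁻¹(0.54) = 0.100
c = −½·[z(H) + z(FA)] = −0.5 × (0.643 + 0.100) = -0.3715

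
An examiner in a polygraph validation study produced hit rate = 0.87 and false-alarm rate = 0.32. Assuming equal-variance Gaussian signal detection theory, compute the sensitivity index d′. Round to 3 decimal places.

Φ⁻¹(0.87) = 1.1264, Φ⁻¹(0.32) = -0.4677
d' = z(H) − z(FA) = 1.1264 − (-0.4677) = 1.5941

d′ = 1.594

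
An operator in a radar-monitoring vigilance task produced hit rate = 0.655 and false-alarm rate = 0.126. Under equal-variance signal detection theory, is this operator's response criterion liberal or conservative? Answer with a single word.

z(H) = 0.399, z(FA) = -1.146
c = −½·(z(H) + z(FA)) = 0.3735
c > 0 → conservative criterion (biased toward responding “no”).

conservative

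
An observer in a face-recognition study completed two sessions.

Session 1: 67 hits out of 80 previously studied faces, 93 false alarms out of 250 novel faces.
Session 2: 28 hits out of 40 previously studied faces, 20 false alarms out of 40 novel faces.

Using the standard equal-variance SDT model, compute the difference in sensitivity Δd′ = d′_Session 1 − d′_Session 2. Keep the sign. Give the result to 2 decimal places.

Session 1: z(0.8375) = 0.984, z(0.3720) = -0.327, d' = 1.311
Session 2: z(0.7000) = 0.524, z(0.5000) = 0.000, d' = 0.524
Δd' = d'_Session 1 − d'_Session 2 = 1.311 − 0.524 = 0.787
Session 1 has the higher sensitivity.

Δd′ = 0.79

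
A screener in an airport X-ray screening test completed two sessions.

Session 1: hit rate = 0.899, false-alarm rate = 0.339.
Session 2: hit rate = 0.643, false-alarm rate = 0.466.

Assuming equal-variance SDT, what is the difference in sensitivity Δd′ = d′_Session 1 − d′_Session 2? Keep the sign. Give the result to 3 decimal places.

Session 1: z(0.899) = 1.2759, z(0.339) = -0.4152, d' = 1.6911
Session 2: z(0.643) = 0.3665, z(0.466) = -0.0853, d' = 0.4518
Δd' = d'_Session 1 − d'_Session 2 = 1.6911 − 0.4518 = 1.2393
Session 1 has the higher sensitivity.

Δd′ = 1.239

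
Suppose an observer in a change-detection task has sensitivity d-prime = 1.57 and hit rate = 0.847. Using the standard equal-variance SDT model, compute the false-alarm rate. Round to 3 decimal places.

z(hit rate) = z(0.847) = 1.0237
z(FA) = z(H) − d' = 1.0237 − 1.57 = -0.5463
false-alarm rate = Φ(-0.5463) = 0.2924

false-alarm rate = 0.292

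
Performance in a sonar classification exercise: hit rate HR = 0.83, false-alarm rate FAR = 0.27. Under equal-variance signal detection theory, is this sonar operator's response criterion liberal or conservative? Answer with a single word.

z(H) = 0.954, z(FA) = -0.613
c = −½·(z(H) + z(FA)) = -0.1705
c < 0 → liberal criterion (biased toward responding “yes”).

liberal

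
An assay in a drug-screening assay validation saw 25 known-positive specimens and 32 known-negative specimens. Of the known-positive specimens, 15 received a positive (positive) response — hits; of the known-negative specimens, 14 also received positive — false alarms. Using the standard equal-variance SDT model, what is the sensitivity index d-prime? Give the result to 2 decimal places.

H = 15/25 = 0.6000
FA = 14/32 = 0.4375
z(0.6000) = 0.253, z(0.4375) = -0.157
d' = z(H) − z(FA) = 0.253 − (-0.157) = 0.410

d-prime = 0.41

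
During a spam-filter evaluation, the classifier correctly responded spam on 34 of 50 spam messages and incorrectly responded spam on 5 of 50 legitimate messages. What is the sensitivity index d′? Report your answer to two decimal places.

H = 34/50 = 0.6800
FA = 5/50 = 0.1000
z(0.6800) = 0.4677, z(0.1000) = -1.2816
d' = z(H) − z(FA) = 0.4677 − (-1.2816) = 1.7493

d′ = 1.75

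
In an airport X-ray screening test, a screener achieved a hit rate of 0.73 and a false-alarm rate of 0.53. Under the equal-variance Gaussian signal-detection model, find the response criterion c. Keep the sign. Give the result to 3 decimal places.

c = -0.344

z(0.73) = 0.6128, z(0.53) = 0.0753
c = −½·[z(H) + z(FA)] = −0.5 × (0.6128 + 0.0753) = -0.34405
c < 0: the screener has a liberal response bias.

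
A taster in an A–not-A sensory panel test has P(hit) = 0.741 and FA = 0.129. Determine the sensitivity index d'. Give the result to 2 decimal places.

d' = 1.78

Φ⁻¹(H) = 0.646
Φ⁻¹(FA) = -1.131
d' = z(H) − z(FA) = 0.646 − (-1.131) = 1.777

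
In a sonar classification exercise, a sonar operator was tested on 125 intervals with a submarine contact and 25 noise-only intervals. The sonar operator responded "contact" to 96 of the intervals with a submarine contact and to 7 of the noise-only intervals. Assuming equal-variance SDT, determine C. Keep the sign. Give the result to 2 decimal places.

H = 96/125 = 0.7680
FA = 7/25 = 0.2800
Φ⁻¹(H) = Φ⁻¹(0.7680) = 0.7323
Φ⁻¹(FA) = Φ⁻¹(0.2800) = -0.5828
c = −½·[z(H) + z(FA)] = −0.5 × (0.7323 + (-0.5828)) = -0.07475

C = -0.07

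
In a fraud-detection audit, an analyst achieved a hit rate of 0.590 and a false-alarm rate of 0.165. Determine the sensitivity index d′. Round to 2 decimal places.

z(H) = 0.2275
z(FA) = -0.9741
d' = z(H) − z(FA) = 0.2275 − (-0.9741) = 1.2016

d′ = 1.20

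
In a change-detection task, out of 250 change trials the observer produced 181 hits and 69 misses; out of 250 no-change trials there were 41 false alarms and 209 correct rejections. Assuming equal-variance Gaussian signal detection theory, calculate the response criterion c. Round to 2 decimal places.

H = 181/250 = 0.7240
FA = 41/250 = 0.1640
Φ⁻¹(H) = 0.595
Φ⁻¹(FA) = -0.978
c = −½·[z(H) + z(FA)] = −0.5 × (0.595 + (-0.978)) = 0.1915
c > 0: the observer has a conservative response bias.

c = 0.19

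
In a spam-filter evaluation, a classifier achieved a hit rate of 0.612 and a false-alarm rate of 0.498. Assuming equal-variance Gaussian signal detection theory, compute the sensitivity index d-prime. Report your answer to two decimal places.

d-prime = 0.29

z(0.612) = 0.2845, z(0.498) = -0.0050
d' = z(H) − z(FA) = 0.2845 − (-0.0050) = 0.2895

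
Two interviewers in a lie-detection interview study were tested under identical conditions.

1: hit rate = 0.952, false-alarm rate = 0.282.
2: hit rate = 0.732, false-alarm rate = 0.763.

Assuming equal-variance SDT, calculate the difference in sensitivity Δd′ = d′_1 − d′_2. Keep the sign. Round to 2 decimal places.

1: z(0.952) = 1.665, z(0.282) = -0.577, d' = 2.242
2: z(0.732) = 0.619, z(0.763) = 0.716, d' = -0.097
Δd' = d'_1 − d'_2 = 2.242 − (-0.097) = 2.339
1 has the higher sensitivity.

Δd′ = 2.34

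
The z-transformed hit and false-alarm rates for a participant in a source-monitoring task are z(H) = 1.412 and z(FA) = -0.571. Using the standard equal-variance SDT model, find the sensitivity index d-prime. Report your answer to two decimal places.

d' = z(H) − z(FA) = 1.412 − (-0.571) = 1.983

d-prime = 1.98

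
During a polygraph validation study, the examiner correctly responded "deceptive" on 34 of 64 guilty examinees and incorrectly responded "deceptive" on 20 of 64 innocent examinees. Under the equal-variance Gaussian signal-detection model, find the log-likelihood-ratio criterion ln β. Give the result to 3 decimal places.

H = 34/64 = 0.5312
FA = 20/64 = 0.3125
Φ⁻¹(H) = 0.0783
Φ⁻¹(FA) = -0.4888
ln β = −½·[z(H)² − z(FA)²] = −0.5 × (0.0061 − 0.2389) = 0.1164

ln β = 0.116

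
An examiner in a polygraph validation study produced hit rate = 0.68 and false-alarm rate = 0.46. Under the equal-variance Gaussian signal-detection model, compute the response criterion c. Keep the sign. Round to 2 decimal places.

Φ⁻¹(H) = 0.468
Φ⁻¹(FA) = -0.100
c = −½·[z(H) + z(FA)] = −0.5 × (0.468 + (-0.100)) = -0.184
c < 0: the examiner has a liberal response bias.

c = -0.18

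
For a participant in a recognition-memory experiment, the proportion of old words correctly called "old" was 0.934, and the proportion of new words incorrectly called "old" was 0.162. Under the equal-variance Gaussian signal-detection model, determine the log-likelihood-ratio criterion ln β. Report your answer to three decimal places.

Φ⁻¹(0.934) = 1.5063, Φ⁻¹(0.162) = -0.9863
ln β = −½·[z(H)² − z(FA)²] = −0.5 × (2.2689 − 0.9728) = -0.64805

ln β = -0.648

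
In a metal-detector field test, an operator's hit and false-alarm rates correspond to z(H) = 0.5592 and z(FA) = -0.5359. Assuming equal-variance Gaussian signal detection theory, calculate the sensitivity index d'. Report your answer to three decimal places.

d' = 1.095

d' = z(H) − z(FA) = 0.5592 − (-0.5359) = 1.0951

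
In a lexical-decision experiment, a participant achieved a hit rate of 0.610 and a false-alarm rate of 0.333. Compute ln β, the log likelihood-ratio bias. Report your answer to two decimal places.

Φ⁻¹(0.610) = 0.279, Φ⁻¹(0.333) = -0.432
ln β = −½·[z(H)² − z(FA)²] = −0.5 × (0.078 − 0.187) = 0.0545

ln β = 0.05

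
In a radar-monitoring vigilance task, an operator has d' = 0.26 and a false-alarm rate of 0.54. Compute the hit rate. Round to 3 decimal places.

z(false-alarm rate) = z(0.54) = 0.1004
z(H) = z(FA) + d' = 0.1004 + 0.26 = 0.3604
hit rate = Φ(0.3604) = 0.6407

hit rate = 0.641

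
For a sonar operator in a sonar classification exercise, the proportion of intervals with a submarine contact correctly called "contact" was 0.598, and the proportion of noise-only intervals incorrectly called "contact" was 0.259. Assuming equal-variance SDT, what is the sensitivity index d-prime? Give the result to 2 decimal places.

d-prime = 0.89

z(0.598) = 0.248, z(0.259) = -0.646
d' = z(H) − z(FA) = 0.248 − (-0.646) = 0.894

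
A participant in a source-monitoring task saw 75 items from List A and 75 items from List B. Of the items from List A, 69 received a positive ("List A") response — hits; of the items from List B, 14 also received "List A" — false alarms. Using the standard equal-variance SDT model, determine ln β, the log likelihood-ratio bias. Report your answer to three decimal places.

H = 69/75 = 0.9200
FA = 14/75 = 0.1867
Φ⁻¹(0.9200) = 1.4051, Φ⁻¹(0.1867) = -0.8901
ln β = −½·[z(H)² − z(FA)²] = −0.5 × (1.9743 − 0.7923) = -0.5910

ln β = -0.591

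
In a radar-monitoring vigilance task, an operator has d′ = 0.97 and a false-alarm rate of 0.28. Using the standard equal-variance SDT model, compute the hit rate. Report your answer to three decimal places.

z(false-alarm rate) = z(0.28) = -0.5828
z(H) = z(FA) + d' = -0.5828 + 0.97 = 0.3872
hit rate = Φ(0.3872) = 0.6507

hit rate = 0.651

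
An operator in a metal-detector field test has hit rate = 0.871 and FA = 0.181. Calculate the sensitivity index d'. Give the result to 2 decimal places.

d' = 2.04

z(H) = z(0.871) = 1.1311
z(FA) = z(0.181) = -0.9116
d' = z(H) − z(FA) = 1.1311 − (-0.9116) = 2.0427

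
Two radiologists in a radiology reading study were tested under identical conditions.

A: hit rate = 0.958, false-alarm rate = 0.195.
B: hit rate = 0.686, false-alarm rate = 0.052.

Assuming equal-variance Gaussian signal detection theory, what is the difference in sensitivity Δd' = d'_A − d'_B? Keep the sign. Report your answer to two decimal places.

Δd' = 0.48

A: z(0.958) = 1.728, z(0.195) = -0.860, d' = 2.588
B: z(0.686) = 0.485, z(0.052) = -1.626, d' = 2.111
Δd' = d'_A − d'_B = 2.588 − 2.111 = 0.477
A has the higher sensitivity.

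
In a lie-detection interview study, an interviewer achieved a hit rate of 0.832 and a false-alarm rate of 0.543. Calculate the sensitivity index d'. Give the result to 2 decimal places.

d' = 0.85

z(H) = z(0.832) = 0.962
z(FA) = z(0.543) = 0.108
d' = z(H) − z(FA) = 0.962 − 0.108 = 0.854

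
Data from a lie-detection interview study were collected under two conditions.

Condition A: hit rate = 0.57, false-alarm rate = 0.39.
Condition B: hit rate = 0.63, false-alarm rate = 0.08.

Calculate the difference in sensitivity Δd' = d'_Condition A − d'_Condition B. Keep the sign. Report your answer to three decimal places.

Condition A: z(0.57) = 0.1764, z(0.39) = -0.2793, d' = 0.4557
Condition B: z(0.63) = 0.3319, z(0.08) = -1.4051, d' = 1.7370
Δd' = d'_Condition A − d'_Condition B = 0.4557 − 1.7370 = -1.2813
Condition B has the higher sensitivity.

Δd' = -1.281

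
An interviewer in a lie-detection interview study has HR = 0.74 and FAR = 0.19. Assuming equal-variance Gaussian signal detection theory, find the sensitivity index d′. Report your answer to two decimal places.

d′ = 1.52

Φ⁻¹(H) = 0.643
Φ⁻¹(FA) = -0.878
d' = z(H) − z(FA) = 0.643 − (-0.878) = 1.521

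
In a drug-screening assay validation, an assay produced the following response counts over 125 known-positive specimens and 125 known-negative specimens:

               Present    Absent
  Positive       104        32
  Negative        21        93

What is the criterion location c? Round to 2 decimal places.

c = -0.15

H = 104/125 = 0.8320
FA = 32/125 = 0.2560
Φ⁻¹(H) = 0.962
Φ⁻¹(FA) = -0.656
c = −½·[z(H) + z(FA)] = −0.5 × (0.962 + (-0.656)) = -0.153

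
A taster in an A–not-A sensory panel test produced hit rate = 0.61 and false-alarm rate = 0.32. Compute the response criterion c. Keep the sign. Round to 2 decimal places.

Φ⁻¹(H) = 0.279
Φ⁻¹(FA) = -0.468
c = −½·[z(H) + z(FA)] = −0.5 × (0.279 + (-0.468)) = 0.0945

c = 0.09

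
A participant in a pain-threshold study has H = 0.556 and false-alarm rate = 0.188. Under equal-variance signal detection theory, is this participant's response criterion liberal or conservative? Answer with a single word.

z(H) = 0.141, z(FA) = -0.885
c = −½·(z(H) + z(FA)) = 0.372
c > 0 → conservative criterion (biased toward responding “no”).

conservative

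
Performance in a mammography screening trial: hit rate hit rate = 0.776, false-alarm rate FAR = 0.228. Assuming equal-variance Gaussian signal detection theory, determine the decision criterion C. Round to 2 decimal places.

z(H) = z(0.776) = 0.759
z(FA) = z(0.228) = -0.745
c = −½·[z(H) + z(FA)] = −0.5 × (0.759 + (-0.745)) = -0.007
c < 0: the reader has a liberal response bias.

C = -0.01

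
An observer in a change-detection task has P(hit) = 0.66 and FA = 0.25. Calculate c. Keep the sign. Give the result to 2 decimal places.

z(H) = z(0.66) = 0.4125
z(FA) = z(0.25) = -0.6745
c = −½·[z(H) + z(FA)] = −0.5 × (0.4125 + (-0.6745)) = 0.1310

c = 0.13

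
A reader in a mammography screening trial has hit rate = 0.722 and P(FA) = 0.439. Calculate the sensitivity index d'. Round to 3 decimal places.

d' = 0.742

z(H) = 0.5888
z(FA) = -0.1535
d' = z(H) − z(FA) = 0.5888 − (-0.1535) = 0.7423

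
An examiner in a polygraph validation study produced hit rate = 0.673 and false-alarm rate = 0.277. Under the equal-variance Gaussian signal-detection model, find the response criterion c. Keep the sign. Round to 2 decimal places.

c = 0.07

Φ⁻¹(H) = 0.4482
Φ⁻¹(FA) = -0.5918
c = −½·[z(H) + z(FA)] = −0.5 × (0.4482 + (-0.5918)) = 0.0718
c > 0: the examiner has a conservative response bias.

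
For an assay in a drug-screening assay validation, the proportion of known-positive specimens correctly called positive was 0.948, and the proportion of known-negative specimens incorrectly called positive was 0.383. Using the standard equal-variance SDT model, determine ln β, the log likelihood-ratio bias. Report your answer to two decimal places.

z(0.948) = 1.626, z(0.383) = -0.298
ln β = −½·[z(H)² − z(FA)²] = −0.5 × (2.644 − 0.089) = -1.2775

ln β = -1.28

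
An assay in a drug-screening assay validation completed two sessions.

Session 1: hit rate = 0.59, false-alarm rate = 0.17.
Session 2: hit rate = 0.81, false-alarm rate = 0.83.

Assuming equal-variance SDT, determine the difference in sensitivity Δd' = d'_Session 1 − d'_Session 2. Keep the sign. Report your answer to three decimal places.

Session 1: z(0.59) = 0.2275, z(0.17) = -0.9542, d' = 1.1817
Session 2: z(0.81) = 0.8779, z(0.83) = 0.9542, d' = -0.0763
Δd' = d'_Session 1 − d'_Session 2 = 1.1817 − (-0.0763) = 1.2580
Session 1 has the higher sensitivity.

Δd' = 1.258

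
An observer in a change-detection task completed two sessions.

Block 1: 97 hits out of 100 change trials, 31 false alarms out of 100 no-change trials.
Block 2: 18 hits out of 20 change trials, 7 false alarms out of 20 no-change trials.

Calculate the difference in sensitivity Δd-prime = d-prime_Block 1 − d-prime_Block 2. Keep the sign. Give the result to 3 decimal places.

Block 1: z(0.9700) = 1.8808, z(0.3100) = -0.4959, d' = 2.3767
Block 2: z(0.9000) = 1.2816, z(0.3500) = -0.3853, d' = 1.6669
Δd' = d'_Block 1 − d'_Block 2 = 2.3767 − 1.6669 = 0.7098
Block 1 has the higher sensitivity.

Δd-prime = 0.710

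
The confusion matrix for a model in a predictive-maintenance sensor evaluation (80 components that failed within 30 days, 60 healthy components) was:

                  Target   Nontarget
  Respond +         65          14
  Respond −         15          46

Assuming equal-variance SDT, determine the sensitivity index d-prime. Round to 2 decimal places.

H = 65/80 = 0.8125
FA = 14/60 = 0.2333
z(0.8125) = 0.887, z(0.2333) = -0.728
d' = z(H) − z(FA) = 0.887 − (-0.728) = 1.615

d-prime = 1.62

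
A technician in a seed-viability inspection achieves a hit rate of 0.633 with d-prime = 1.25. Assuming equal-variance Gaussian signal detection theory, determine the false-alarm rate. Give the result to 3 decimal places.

z(hit rate) = z(0.633) = 0.3398
z(FA) = z(H) − d' = 0.3398 − 1.25 = -0.9102
false-alarm rate = Φ(-0.9102) = 0.1814

false-alarm rate = 0.181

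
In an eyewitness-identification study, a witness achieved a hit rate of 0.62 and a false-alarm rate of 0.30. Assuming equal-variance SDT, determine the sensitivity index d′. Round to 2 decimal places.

Φ⁻¹(H) = Φ⁻¹(0.62) = 0.3055
Φ⁻¹(FA) = Φ⁻¹(0.30) = -0.5244
d' = z(H) − z(FA) = 0.3055 − (-0.5244) = 0.8299

d′ = 0.83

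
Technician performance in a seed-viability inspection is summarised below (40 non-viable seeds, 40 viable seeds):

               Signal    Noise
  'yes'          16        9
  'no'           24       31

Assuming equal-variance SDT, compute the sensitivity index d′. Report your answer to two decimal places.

H = 16/40 = 0.4000
FA = 9/40 = 0.2250
z(H) = -0.253
z(FA) = -0.755
d' = z(H) − z(FA) = -0.253 − (-0.755) = 0.502

d′ = 0.50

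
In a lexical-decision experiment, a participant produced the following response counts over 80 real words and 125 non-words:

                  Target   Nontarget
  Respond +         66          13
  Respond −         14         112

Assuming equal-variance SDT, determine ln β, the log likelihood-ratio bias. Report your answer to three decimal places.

ln β = 0.356

H = 66/80 = 0.8250
FA = 13/125 = 0.1040
Φ⁻¹(0.8250) = 0.9346, Φ⁻¹(0.1040) = -1.2591
ln β = −½·[z(H)² − z(FA)²] = −0.5 × (0.8735 − 1.5853) = 0.3559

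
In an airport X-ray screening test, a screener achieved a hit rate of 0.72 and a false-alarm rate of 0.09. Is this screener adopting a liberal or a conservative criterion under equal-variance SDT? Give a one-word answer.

z(H) = 0.583, z(FA) = -1.341
c = −½·(z(H) + z(FA)) = 0.379
c > 0 → conservative criterion (biased toward responding “no”).

conservative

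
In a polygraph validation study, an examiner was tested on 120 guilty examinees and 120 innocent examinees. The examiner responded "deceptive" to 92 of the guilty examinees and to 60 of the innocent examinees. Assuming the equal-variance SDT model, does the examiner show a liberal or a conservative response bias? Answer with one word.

z(H) = 0.728, z(FA) = 0.000
c = −½·(z(H) + z(FA)) = -0.364
c < 0 → liberal criterion (biased toward responding “yes”).

liberal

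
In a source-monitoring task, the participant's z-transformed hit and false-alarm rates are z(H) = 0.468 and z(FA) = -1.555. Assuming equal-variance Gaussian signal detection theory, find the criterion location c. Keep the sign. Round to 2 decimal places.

c = 0.54

c = −½·[z(H) + z(FA)] = −½·(0.468 + (-1.555)) = 0.5435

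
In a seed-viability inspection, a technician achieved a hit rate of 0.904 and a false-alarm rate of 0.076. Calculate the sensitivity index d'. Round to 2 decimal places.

d' = 2.74

z(H) = z(0.904) = 1.305
z(FA) = z(0.076) = -1.433
d' = z(H) − z(FA) = 1.305 − (-1.433) = 2.738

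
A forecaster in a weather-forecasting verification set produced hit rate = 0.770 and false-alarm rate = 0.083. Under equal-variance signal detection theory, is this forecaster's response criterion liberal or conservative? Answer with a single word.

z(H) = 0.739, z(FA) = -1.385
c = −½·(z(H) + z(FA)) = 0.323
c > 0 → conservative criterion (biased toward responding “no”).

conservative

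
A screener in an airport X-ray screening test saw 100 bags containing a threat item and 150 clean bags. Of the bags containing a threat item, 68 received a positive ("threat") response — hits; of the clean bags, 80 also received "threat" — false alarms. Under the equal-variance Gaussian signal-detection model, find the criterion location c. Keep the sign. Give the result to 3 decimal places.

H = 68/100 = 0.6800
FA = 80/150 = 0.5333
Φ⁻¹(H) = Φ⁻¹(0.6800) = 0.4677
Φ⁻¹(FA) = Φ⁻¹(0.5333) = 0.0836
c = −½·[z(H) + z(FA)] = −0.5 × (0.4677 + 0.0836) = -0.27565
c < 0: the screener has a liberal response bias.

c = -0.276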